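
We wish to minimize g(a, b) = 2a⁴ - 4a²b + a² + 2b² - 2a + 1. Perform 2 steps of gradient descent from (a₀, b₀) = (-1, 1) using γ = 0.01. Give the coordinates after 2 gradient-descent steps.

(-0.92682112, 0.996864)

∇g = (8a³ - 8ab + 2a - 2, -4a² + 4b)
(a₁, b₁) = (-1, 1) − 0.01·(-4, 0) = (-0.96, 1)
(a₂, b₂) = (-0.96, 1) − 0.01·(-3.317888, 0.3136) = (-0.92682112, 0.996864)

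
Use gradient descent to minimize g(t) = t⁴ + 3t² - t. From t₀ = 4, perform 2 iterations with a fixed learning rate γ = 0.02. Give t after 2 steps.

g′(t) = 4t³ + 6t - 1
t₁ = 4 − 0.02·279 = -1.58
t₂ = -1.58 − 0.02·(-26.257248) = -1.05485504

-1.05485504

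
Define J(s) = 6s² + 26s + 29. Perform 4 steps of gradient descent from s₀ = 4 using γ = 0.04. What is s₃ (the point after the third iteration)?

J′(s) = 12s + 26
Step 1: J′(4) = 74; s₁ = 4 − 0.04·74 = 1.04
Step 2: J′(1.04) = 38.48; s₂ = 1.04 − 0.04·38.48 = -0.4992
Step 3: J′(-0.4992) = 20.0096; s₃ = -0.4992 − 0.04·20.0096 = -1.299584

-1.299584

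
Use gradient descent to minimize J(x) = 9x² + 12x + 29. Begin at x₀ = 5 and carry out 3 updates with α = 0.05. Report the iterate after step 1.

J′(x) = 18x + 12
Step 1: J′(5) = 102; x₁ = 5 − 0.05·102 = -0.1

-0.1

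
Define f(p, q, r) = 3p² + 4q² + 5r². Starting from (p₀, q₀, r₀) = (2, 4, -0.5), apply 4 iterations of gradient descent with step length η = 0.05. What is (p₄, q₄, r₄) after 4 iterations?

(0.4802, 0.5184, -0.03125)

∇f = (6p, 8q, 10r)
Step 1: at (2, 4, -0.5), ∇f = (12, 32, -5) → (2, 4, -0.5) − 0.05·(12, 32, -5) = (1.4, 2.4, -0.25)
Step 2: at (1.4, 2.4, -0.25), ∇f = (8.4, 19.2, -2.5) → (1.4, 2.4, -0.25) − 0.05·(8.4, 19.2, -2.5) = (0.98, 1.44, -0.125)
Step 3: at (0.98, 1.44, -0.125), ∇f = (5.88, 11.52, -1.25) → (0.98, 1.44, -0.125) − 0.05·(5.88, 11.52, -1.25) = (0.686, 0.864, -0.0625)
Step 4: at (0.686, 0.864, -0.0625), ∇f = (4.116, 6.912, -0.625) → (0.686, 0.864, -0.0625) − 0.05·(4.116, 6.912, -0.625) = (0.4802, 0.5184, -0.03125)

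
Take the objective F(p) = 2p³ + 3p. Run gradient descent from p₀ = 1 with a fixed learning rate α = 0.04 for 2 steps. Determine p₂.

0.421696

F′(p) = 6p² + 3
Step 1: F′(1) = 9; p₁ = 1 − 0.04·9 = 0.64
Step 2: F′(0.64) = 5.4576; p₂ = 0.64 − 0.04·5.4576 = 0.421696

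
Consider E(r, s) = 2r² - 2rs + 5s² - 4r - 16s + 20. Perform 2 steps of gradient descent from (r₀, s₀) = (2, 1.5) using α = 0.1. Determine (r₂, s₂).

∇E = (4r - 2s - 4, -2r + 10s - 16)
Step 1: at (2, 1.5), ∇E = (1, -5) → (2, 1.5) − 0.1·(1, -5) = (1.9, 2)
Step 2: at (1.9, 2), ∇E = (-0.4, 0.2) → (1.9, 2) − 0.1·(-0.4, 0.2) = (1.94, 1.98)

(1.94, 1.98)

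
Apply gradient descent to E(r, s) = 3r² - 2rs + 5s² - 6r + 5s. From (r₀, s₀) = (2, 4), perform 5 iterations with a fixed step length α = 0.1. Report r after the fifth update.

0.95776

∇E = (6r - 2s - 6, -2r + 10s + 5)
Step 1: at (2, 4), ∇E = (-2, 41) → (2, 4) − 0.1·(-2, 41) = (2.2, -0.1)
Step 2: at (2.2, -0.1), ∇E = (7.4, -0.4) → (2.2, -0.1) − 0.1·(7.4, -0.4) = (1.46, -0.06)
Step 3: at (1.46, -0.06), ∇E = (2.88, 1.48) → (1.46, -0.06) − 0.1·(2.88, 1.48) = (1.172, -0.208)
Step 4: at (1.172, -0.208), ∇E = (1.448, 0.576) → (1.172, -0.208) − 0.1·(1.448, 0.576) = (1.0272, -0.2656)
Step 5: at (1.0272, -0.2656), ∇E = (0.6944, 0.2896) → (1.0272, -0.2656) − 0.1·(0.6944, 0.2896) = (0.95776, -0.29456)
r = 0.95776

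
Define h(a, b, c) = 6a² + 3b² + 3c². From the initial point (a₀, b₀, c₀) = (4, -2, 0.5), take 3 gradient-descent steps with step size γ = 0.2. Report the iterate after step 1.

(-5.6, 0.4, -0.1)

∇h = (12a, 6b, 6c)
(a₁, b₁, c₁) = (4, -2, 0.5) − 0.2·(48, -12, 3) = (-5.6, 0.4, -0.1)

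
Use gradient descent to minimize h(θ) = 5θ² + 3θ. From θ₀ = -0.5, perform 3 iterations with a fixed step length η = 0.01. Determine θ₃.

-0.4458

h′(θ) = 10θ + 3
Step 1: h′(-0.5) = -2; θ₁ = -0.5 − 0.01·(-2) = -0.48
Step 2: h′(-0.48) = -1.8; θ₂ = -0.48 − 0.01·(-1.8) = -0.462
Step 3: h′(-0.462) = -1.62; θ₃ = -0.462 − 0.01·(-1.62) = -0.4458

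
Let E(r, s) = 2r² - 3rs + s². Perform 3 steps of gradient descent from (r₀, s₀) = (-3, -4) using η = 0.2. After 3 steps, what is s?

-4.464

∇E = (4r - 3s, -3r + 2s)
Step 1: at (-3, -4), ∇E = (0, 1) → (-3, -4) − 0.2·(0, 1) = (-3, -4.2)
Step 2: at (-3, -4.2), ∇E = (0.6, 0.6) → (-3, -4.2) − 0.2·(0.6, 0.6) = (-3.12, -4.32)
Step 3: at (-3.12, -4.32), ∇E = (0.48, 0.72) → (-3.12, -4.32) − 0.2·(0.48, 0.72) = (-3.216, -4.464)
s = -4.464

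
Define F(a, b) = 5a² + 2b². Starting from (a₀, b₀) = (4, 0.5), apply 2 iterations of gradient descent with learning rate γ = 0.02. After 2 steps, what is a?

∇F = (10a, 4b)
(a₁, b₁) = (4, 0.5) − 0.02·(40, 2) = (3.2, 0.46)
(a₂, b₂) = (3.2, 0.46) − 0.02·(32, 1.84) = (2.56, 0.4232)
a = 2.56

2.56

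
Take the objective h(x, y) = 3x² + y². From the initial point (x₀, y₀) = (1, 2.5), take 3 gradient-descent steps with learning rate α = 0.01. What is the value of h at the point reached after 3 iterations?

∇h = (6x, 2y)
(x₁, y₁) = (1, 2.5) − 0.01·(6, 5) = (0.94, 2.45)
(x₂, y₂) = (0.94, 2.45) − 0.01·(5.64, 4.9) = (0.8836, 2.401)
(x₃, y₃) = (0.8836, 2.401) − 0.01·(5.3016, 4.802) = (0.830584, 2.35298)
h(0.830584, 2.35298) = 7.606124223568

7.606124223568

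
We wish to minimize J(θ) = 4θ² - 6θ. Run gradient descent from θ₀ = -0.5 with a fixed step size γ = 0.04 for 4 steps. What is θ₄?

J′(θ) = 8θ - 6
θ₁ = -0.5 − 0.04·(-10) = -0.1
θ₂ = -0.1 − 0.04·(-6.8) = 0.172
θ₃ = 0.172 − 0.04·(-4.624) = 0.35696
θ₄ = 0.35696 − 0.04·(-3.14432) = 0.4827328

0.4827328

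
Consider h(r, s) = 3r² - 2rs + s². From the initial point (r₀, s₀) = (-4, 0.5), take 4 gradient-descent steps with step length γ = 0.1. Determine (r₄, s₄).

∇h = (6r - 2s, -2r + 2s)
(r₁, s₁) = (-4, 0.5) − 0.1·(-25, 9) = (-1.5, -0.4)
(r₂, s₂) = (-1.5, -0.4) − 0.1·(-8.2, 2.2) = (-0.68, -0.62)
(r₃, s₃) = (-0.68, -0.62) − 0.1·(-2.84, 0.12) = (-0.396, -0.632)
(r₄, s₄) = (-0.396, -0.632) − 0.1·(-1.112, -0.472) = (-0.2848, -0.5848)

(-0.2848, -0.5848)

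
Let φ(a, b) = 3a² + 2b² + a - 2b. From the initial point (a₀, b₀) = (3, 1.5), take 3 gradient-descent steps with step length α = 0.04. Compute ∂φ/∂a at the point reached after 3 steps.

8.340544

∇φ = (6a + 1, 4b - 2)
Step 1: at (3, 1.5), ∇φ = (19, 4) → (3, 1.5) − 0.04·(19, 4) = (2.24, 1.34)
Step 2: at (2.24, 1.34), ∇φ = (14.44, 3.36) → (2.24, 1.34) − 0.04·(14.44, 3.36) = (1.6624, 1.2056)
Step 3: at (1.6624, 1.2056), ∇φ = (10.9744, 2.8224) → (1.6624, 1.2056) − 0.04·(10.9744, 2.8224) = (1.223424, 1.092704)
∂φ/∂a at (1.223424, 1.092704) = 8.340544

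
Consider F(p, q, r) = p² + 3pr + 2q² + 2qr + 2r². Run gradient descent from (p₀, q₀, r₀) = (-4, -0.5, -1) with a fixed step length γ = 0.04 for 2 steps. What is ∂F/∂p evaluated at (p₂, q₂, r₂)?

∇F = (2p + 3r, 4q + 2r, 3p + 2q + 4r)
Step 1: at (-4, -0.5, -1), ∇F = (-11, -4, -17) → (-4, -0.5, -1) − 0.04·(-11, -4, -17) = (-3.56, -0.34, -0.32)
Step 2: at (-3.56, -0.34, -0.32), ∇F = (-8.08, -2, -12.64) → (-3.56, -0.34, -0.32) − 0.04·(-8.08, -2, -12.64) = (-3.2368, -0.26, 0.1856)
∂F/∂p at (-3.2368, -0.26, 0.1856) = -5.9168

-5.9168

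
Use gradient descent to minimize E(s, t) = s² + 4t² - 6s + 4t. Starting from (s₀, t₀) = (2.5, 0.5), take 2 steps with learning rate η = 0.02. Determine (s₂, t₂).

∇E = (2s - 6, 8t + 4)
Step 1: at (2.5, 0.5), ∇E = (-1, 8) → (2.5, 0.5) − 0.02·(-1, 8) = (2.52, 0.34)
Step 2: at (2.52, 0.34), ∇E = (-0.96, 6.72) → (2.52, 0.34) − 0.02·(-0.96, 6.72) = (2.5392, 0.2056)

(2.5392, 0.2056)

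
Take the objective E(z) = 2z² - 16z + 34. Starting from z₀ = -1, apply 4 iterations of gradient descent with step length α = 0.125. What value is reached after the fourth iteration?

3.6875

E′(z) = 4z - 16
Step 1: E′(-1) = -20; z₁ = -1 − 0.125·(-20) = 1.5
Step 2: E′(1.5) = -10; z₂ = 1.5 − 0.125·(-10) = 2.75
Step 3: E′(2.75) = -5; z₃ = 2.75 − 0.125·(-5) = 3.375
Step 4: E′(3.375) = -2.5; z₄ = 3.375 − 0.125·(-2.5) = 3.6875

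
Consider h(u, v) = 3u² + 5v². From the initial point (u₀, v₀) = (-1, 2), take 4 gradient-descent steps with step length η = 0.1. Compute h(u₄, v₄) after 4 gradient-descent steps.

0.00196608

∇h = (6u, 10v)
Step 1: at (-1, 2), ∇h = (-6, 20) → (-1, 2) − 0.1·(-6, 20) = (-0.4, 0)
Step 2: at (-0.4, 0), ∇h = (-2.4, 0) → (-0.4, 0) − 0.1·(-2.4, 0) = (-0.16, 0)
Step 3: at (-0.16, 0), ∇h = (-0.96, 0) → (-0.16, 0) − 0.1·(-0.96, 0) = (-0.064, 0)
Step 4: at (-0.064, 0), ∇h = (-0.384, 0) → (-0.064, 0) − 0.1·(-0.384, 0) = (-0.0256, 0)
h(-0.0256, 0) = 0.00196608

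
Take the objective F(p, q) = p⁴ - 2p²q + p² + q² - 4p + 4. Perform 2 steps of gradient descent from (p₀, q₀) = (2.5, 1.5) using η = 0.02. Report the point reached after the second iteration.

∇F = (4p³ - 4pq + 2p - 4, -2p² + 2q)
(p₁, q₁) = (2.5, 1.5) − 0.02·(48.5, -9.5) = (1.53, 1.69)
(p₂, q₂) = (1.53, 1.69) − 0.02·(3.043508, -1.3018) = (1.46912984, 1.716036)

(1.46912984, 1.716036)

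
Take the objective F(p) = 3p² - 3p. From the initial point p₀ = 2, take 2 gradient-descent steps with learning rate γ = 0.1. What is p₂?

F′(p) = 6p - 3
p₁ = 2 − 0.1·9 = 1.1
p₂ = 1.1 − 0.1·3.6 = 0.74

0.74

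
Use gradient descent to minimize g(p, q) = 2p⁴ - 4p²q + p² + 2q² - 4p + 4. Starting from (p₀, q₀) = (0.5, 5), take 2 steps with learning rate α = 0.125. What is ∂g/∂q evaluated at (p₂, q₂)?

∇g = (8p³ - 8pq + 2p - 4, -4p² + 4q)
Step 1: at (0.5, 5), ∇g = (-22, 19) → (0.5, 5) − 0.125·(-22, 19) = (3.25, 2.625)
Step 2: at (3.25, 2.625), ∇g = (208.875, -31.75) → (3.25, 2.625) − 0.125·(208.875, -31.75) = (-22.859375, 6.59375)
∂g/∂q at (-22.859375, 6.59375) = -2063.8291015625

-2063.8291015625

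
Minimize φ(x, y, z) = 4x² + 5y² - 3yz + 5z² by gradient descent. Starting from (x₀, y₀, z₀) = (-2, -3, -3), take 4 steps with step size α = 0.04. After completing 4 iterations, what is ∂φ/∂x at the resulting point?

-3.42102016

∇φ = (8x, 10y - 3z, -3y + 10z)
(x₁, y₁, z₁) = (-2, -3, -3) − 0.04·(-16, -21, -21) = (-1.36, -2.16, -2.16)
(x₂, y₂, z₂) = (-1.36, -2.16, -2.16) − 0.04·(-10.88, -15.12, -15.12) = (-0.9248, -1.5552, -1.5552)
(x₃, y₃, z₃) = (-0.9248, -1.5552, -1.5552) − 0.04·(-7.3984, -10.8864, -10.8864) = (-0.628864, -1.119744, -1.119744)
(x₄, y₄, z₄) = (-0.628864, -1.119744, -1.119744) − 0.04·(-5.030912, -7.838208, -7.838208) = (-0.42762752, -0.80621568, -0.80621568)
∂φ/∂x at (-0.42762752, -0.80621568, -0.80621568) = -3.42102016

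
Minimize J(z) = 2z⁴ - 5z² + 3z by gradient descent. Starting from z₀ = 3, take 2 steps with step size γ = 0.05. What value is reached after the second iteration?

J′(z) = 8z³ - 10z + 3
Step 1: J′(3) = 189; z₁ = 3 − 0.05·189 = -6.45
Step 2: J′(-6.45) = -2079.189; z₂ = -6.45 − 0.05·(-2079.189) = 97.50945

97.50945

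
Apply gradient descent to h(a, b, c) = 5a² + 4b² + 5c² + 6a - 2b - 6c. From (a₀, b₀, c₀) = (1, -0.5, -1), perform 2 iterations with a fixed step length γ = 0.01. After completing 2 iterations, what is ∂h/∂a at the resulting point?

∇h = (10a + 6, 8b - 2, 10c - 6)
(a₁, b₁, c₁) = (1, -0.5, -1) − 0.01·(16, -6, -16) = (0.84, -0.44, -0.84)
(a₂, b₂, c₂) = (0.84, -0.44, -0.84) − 0.01·(14.4, -5.52, -14.4) = (0.696, -0.3848, -0.696)
∂h/∂a at (0.696, -0.3848, -0.696) = 12.96

12.96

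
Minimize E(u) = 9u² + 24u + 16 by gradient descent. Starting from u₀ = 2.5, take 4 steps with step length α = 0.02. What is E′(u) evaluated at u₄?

E′(u) = 18u + 24
u₁ = 2.5 − 0.02·69 = 1.12
u₂ = 1.12 − 0.02·44.16 = 0.2368
u₃ = 0.2368 − 0.02·28.2624 = -0.328448
u₄ = -0.328448 − 0.02·18.087936 = -0.69020672
E′(u) at (-0.69020672) = 11.57627904

11.57627904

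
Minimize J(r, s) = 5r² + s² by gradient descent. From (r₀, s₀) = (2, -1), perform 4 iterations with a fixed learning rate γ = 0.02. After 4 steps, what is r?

∇J = (10r, 2s)
(r₁, s₁) = (2, -1) − 0.02·(20, -2) = (1.6, -0.96)
(r₂, s₂) = (1.6, -0.96) − 0.02·(16, -1.92) = (1.28, -0.9216)
(r₃, s₃) = (1.28, -0.9216) − 0.02·(12.8, -1.8432) = (1.024, -0.884736)
(r₄, s₄) = (1.024, -0.884736) − 0.02·(10.24, -1.769472) = (0.8192, -0.84934656)
r = 0.8192

0.8192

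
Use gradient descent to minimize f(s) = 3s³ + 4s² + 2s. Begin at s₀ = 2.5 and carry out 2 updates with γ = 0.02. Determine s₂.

0.5880395

f′(s) = 9s² + 8s + 2
s₁ = 2.5 − 0.02·78.25 = 0.935
s₂ = 0.935 − 0.02·17.348025 = 0.5880395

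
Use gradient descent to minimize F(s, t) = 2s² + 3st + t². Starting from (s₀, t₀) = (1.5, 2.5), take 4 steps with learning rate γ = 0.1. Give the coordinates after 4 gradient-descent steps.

(-0.67065, 1.02985)

∇F = (4s + 3t, 3s + 2t)
Step 1: at (1.5, 2.5), ∇F = (13.5, 9.5) → (1.5, 2.5) − 0.1·(13.5, 9.5) = (0.15, 1.55)
Step 2: at (0.15, 1.55), ∇F = (5.25, 3.55) → (0.15, 1.55) − 0.1·(5.25, 3.55) = (-0.375, 1.195)
Step 3: at (-0.375, 1.195), ∇F = (2.085, 1.265) → (-0.375, 1.195) − 0.1·(2.085, 1.265) = (-0.5835, 1.0685)
Step 4: at (-0.5835, 1.0685), ∇F = (0.8715, 0.3865) → (-0.5835, 1.0685) − 0.1·(0.8715, 0.3865) = (-0.67065, 1.02985)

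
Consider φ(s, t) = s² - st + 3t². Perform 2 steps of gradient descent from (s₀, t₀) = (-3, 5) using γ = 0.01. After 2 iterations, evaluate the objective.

∇φ = (2s - t, -s + 6t)
(s₁, t₁) = (-3, 5) − 0.01·(-11, 33) = (-2.89, 4.67)
(s₂, t₂) = (-2.89, 4.67) − 0.01·(-10.45, 30.91) = (-2.7855, 4.3609)
φ(-2.7855, 4.3609) = 76.95864363

76.95864363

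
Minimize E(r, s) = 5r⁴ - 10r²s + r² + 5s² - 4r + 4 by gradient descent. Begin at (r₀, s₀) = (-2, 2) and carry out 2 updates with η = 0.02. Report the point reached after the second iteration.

(-0.3752704, 1.93152)

∇E = (20r³ - 20rs + 2r - 4, -10r² + 10s)
Step 1: at (-2, 2), ∇E = (-88, -20) → (-2, 2) − 0.02·(-88, -20) = (-0.24, 2.4)
Step 2: at (-0.24, 2.4), ∇E = (6.76352, 23.424) → (-0.24, 2.4) − 0.02·(6.76352, 23.424) = (-0.3752704, 1.93152)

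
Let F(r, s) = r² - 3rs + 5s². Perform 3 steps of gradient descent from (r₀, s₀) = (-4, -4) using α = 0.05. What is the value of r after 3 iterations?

-4.0425

∇F = (2r - 3s, -3r + 10s)
Step 1: at (-4, -4), ∇F = (4, -28) → (-4, -4) − 0.05·(4, -28) = (-4.2, -2.6)
Step 2: at (-4.2, -2.6), ∇F = (-0.6, -13.4) → (-4.2, -2.6) − 0.05·(-0.6, -13.4) = (-4.17, -1.93)
Step 3: at (-4.17, -1.93), ∇F = (-2.55, -6.79) → (-4.17, -1.93) − 0.05·(-2.55, -6.79) = (-4.0425, -1.5905)
r = -4.0425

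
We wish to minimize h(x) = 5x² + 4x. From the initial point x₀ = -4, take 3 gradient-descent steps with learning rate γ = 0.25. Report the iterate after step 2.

h′(x) = 10x + 4
x₁ = -4 − 0.25·(-36) = 5
x₂ = 5 − 0.25·54 = -8.5

-8.5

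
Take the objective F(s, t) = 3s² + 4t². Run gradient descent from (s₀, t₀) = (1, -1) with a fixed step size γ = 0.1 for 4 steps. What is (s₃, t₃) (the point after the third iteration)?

(0.064, -0.008)

∇F = (6s, 8t)
(s₁, t₁) = (1, -1) − 0.1·(6, -8) = (0.4, -0.2)
(s₂, t₂) = (0.4, -0.2) − 0.1·(2.4, -1.6) = (0.16, -0.04)
(s₃, t₃) = (0.16, -0.04) − 0.1·(0.96, -0.32) = (0.064, -0.008)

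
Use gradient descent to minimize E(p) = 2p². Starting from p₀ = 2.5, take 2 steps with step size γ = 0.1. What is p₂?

E′(p) = 4p
Step 1: E′(2.5) = 10; p₁ = 2.5 − 0.1·10 = 1.5
Step 2: E′(1.5) = 6; p₂ = 1.5 − 0.1·6 = 0.9

0.9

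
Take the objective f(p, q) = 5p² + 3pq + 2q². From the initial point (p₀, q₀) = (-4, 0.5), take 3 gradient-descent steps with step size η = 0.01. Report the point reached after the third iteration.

(-2.9648835, 0.755217)

∇f = (10p + 3q, 3p + 4q)
Step 1: at (-4, 0.5), ∇f = (-38.5, -10) → (-4, 0.5) − 0.01·(-38.5, -10) = (-3.615, 0.6)
Step 2: at (-3.615, 0.6), ∇f = (-34.35, -8.445) → (-3.615, 0.6) − 0.01·(-34.35, -8.445) = (-3.2715, 0.68445)
Step 3: at (-3.2715, 0.68445), ∇f = (-30.66165, -7.0767) → (-3.2715, 0.68445) − 0.01·(-30.66165, -7.0767) = (-2.9648835, 0.755217)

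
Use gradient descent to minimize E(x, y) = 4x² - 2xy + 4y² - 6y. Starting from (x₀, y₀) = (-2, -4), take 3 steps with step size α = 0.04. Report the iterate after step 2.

∇E = (8x - 2y, -2x + 8y - 6)
(x₁, y₁) = (-2, -4) − 0.04·(-8, -34) = (-1.68, -2.64)
(x₂, y₂) = (-1.68, -2.64) − 0.04·(-8.16, -23.76) = (-1.3536, -1.6896)

(-1.3536, -1.6896)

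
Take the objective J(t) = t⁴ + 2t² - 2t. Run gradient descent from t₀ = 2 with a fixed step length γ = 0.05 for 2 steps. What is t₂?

0.1798

J′(t) = 4t³ + 4t - 2
t₁ = 2 − 0.05·38 = 0.1
t₂ = 0.1 − 0.05·(-1.596) = 0.1798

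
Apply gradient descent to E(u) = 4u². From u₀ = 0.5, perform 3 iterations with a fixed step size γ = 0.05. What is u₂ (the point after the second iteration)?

0.18

E′(u) = 8u
Step 1: E′(0.5) = 4; u₁ = 0.5 − 0.05·4 = 0.3
Step 2: E′(0.3) = 2.4; u₂ = 0.3 − 0.05·2.4 = 0.18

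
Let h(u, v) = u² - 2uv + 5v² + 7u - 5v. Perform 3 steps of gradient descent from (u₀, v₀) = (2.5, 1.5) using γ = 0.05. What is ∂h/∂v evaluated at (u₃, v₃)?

∇h = (2u - 2v + 7, -2u + 10v - 5)
Step 1: at (2.5, 1.5), ∇h = (9, 5) → (2.5, 1.5) − 0.05·(9, 5) = (2.05, 1.25)
Step 2: at (2.05, 1.25), ∇h = (8.6, 3.4) → (2.05, 1.25) − 0.05·(8.6, 3.4) = (1.62, 1.08)
Step 3: at (1.62, 1.08), ∇h = (8.08, 2.56) → (1.62, 1.08) − 0.05·(8.08, 2.56) = (1.216, 0.952)
∂h/∂v at (1.216, 0.952) = 2.088

2.088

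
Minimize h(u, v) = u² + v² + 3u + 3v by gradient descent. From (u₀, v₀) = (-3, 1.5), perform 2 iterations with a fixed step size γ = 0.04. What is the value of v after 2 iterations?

1.0392

∇h = (2u + 3, 2v + 3)
Step 1: at (-3, 1.5), ∇h = (-3, 6) → (-3, 1.5) − 0.04·(-3, 6) = (-2.88, 1.26)
Step 2: at (-2.88, 1.26), ∇h = (-2.76, 5.52) → (-2.88, 1.26) − 0.04·(-2.76, 5.52) = (-2.7696, 1.0392)
v = 1.0392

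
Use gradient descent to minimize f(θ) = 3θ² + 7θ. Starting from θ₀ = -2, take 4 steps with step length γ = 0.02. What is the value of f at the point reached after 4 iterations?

f′(θ) = 6θ + 7
Step 1: f′(-2) = -5; θ₁ = -2 − 0.02·(-5) = -1.9
Step 2: f′(-1.9) = -4.4; θ₂ = -1.9 − 0.02·(-4.4) = -1.812
Step 3: f′(-1.812) = -3.872; θ₃ = -1.812 − 0.02·(-3.872) = -1.73456
Step 4: f′(-1.73456) = -3.40736; θ₄ = -1.73456 − 0.02·(-3.40736) = -1.6664128
f(-1.6664128) = -3.33409473998848

-3.33409473998848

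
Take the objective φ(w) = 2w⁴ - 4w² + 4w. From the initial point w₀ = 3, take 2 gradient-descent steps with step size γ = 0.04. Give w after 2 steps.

φ′(w) = 8w³ - 8w + 4
Step 1: φ′(3) = 196; w₁ = 3 − 0.04·196 = -4.84
Step 2: φ′(-4.84) = -864.319232; w₂ = -4.84 − 0.04·(-864.319232) = 29.73276928

29.73276928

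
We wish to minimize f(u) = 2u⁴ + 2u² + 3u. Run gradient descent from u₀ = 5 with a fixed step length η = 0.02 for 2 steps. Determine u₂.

f′(u) = 8u³ + 4u + 3
Step 1: f′(5) = 1023; u₁ = 5 − 0.02·1023 = -15.46
Step 2: f′(-15.46) = -29619.794688; u₂ = -15.46 − 0.02·(-29619.794688) = 576.93589376

576.93589376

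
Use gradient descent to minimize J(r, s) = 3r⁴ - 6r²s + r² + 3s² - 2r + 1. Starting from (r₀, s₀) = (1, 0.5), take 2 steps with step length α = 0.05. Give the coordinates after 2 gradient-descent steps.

(0.7972, 0.602)

∇J = (12r³ - 12rs + 2r - 2, -6r² + 6s)
(r₁, s₁) = (1, 0.5) − 0.05·(6, -3) = (0.7, 0.65)
(r₂, s₂) = (0.7, 0.65) − 0.05·(-1.944, 0.96) = (0.7972, 0.602)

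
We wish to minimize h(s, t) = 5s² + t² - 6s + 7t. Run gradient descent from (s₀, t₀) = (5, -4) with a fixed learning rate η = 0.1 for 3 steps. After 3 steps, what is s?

∇h = (10s - 6, 2t + 7)
Step 1: at (5, -4), ∇h = (44, -1) → (5, -4) − 0.1·(44, -1) = (0.6, -3.9)
Step 2: at (0.6, -3.9), ∇h = (0, -0.8) → (0.6, -3.9) − 0.1·(0, -0.8) = (0.6, -3.82)
Step 3: at (0.6, -3.82), ∇h = (0, -0.64) → (0.6, -3.82) − 0.1·(0, -0.64) = (0.6, -3.756)
s = 0.6

0.6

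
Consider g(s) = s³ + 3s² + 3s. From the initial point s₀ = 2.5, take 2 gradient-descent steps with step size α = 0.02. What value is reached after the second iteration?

1.3062865

g′(s) = 3s² + 6s + 3
Step 1: g′(2.5) = 36.75; s₁ = 2.5 − 0.02·36.75 = 1.765
Step 2: g′(1.765) = 22.935675; s₂ = 1.765 − 0.02·22.935675 = 1.3062865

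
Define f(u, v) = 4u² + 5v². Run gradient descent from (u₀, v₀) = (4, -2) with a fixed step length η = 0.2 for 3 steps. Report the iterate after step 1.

(-2.4, 2)

∇f = (8u, 10v)
(u₁, v₁) = (4, -2) − 0.2·(32, -20) = (-2.4, 2)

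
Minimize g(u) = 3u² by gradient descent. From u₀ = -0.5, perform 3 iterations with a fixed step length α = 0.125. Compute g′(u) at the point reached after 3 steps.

-0.046875

g′(u) = 6u
Step 1: g′(-0.5) = -3; u₁ = -0.5 − 0.125·(-3) = -0.125
Step 2: g′(-0.125) = -0.75; u₂ = -0.125 − 0.125·(-0.75) = -0.03125
Step 3: g′(-0.03125) = -0.1875; u₃ = -0.03125 − 0.125·(-0.1875) = -0.0078125
g′(u) at (-0.0078125) = -0.046875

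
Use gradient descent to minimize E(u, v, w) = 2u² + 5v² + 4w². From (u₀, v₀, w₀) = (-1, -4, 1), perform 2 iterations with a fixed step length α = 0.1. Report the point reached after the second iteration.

(-0.36, 0, 0.04)

∇E = (4u, 10v, 8w)
(u₁, v₁, w₁) = (-1, -4, 1) − 0.1·(-4, -40, 8) = (-0.6, 0, 0.2)
(u₂, v₂, w₂) = (-0.6, 0, 0.2) − 0.1·(-2.4, 0, 1.6) = (-0.36, 0, 0.04)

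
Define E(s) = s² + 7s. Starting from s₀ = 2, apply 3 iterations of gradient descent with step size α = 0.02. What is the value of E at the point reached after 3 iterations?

11.428423138304

E′(s) = 2s + 7
s₁ = 2 − 0.02·11 = 1.78
s₂ = 1.78 − 0.02·10.56 = 1.5688
s₃ = 1.5688 − 0.02·10.1376 = 1.366048
E(1.366048) = 11.428423138304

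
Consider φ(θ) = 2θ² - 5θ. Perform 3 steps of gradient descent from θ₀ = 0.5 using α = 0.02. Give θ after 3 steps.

φ′(θ) = 4θ - 5
Step 1: φ′(0.5) = -3; θ₁ = 0.5 − 0.02·(-3) = 0.56
Step 2: φ′(0.56) = -2.76; θ₂ = 0.56 − 0.02·(-2.76) = 0.6152
Step 3: φ′(0.6152) = -2.5392; θ₃ = 0.6152 − 0.02·(-2.5392) = 0.665984

0.665984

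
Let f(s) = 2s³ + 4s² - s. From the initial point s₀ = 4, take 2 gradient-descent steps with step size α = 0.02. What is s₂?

0.990608

f′(s) = 6s² + 8s - 1
s₁ = 4 − 0.02·127 = 1.46
s₂ = 1.46 − 0.02·23.4696 = 0.990608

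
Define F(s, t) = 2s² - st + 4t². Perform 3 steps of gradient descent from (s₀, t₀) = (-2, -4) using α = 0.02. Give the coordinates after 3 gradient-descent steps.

(-1.745536, -2.467984)

∇F = (4s - t, -s + 8t)
Step 1: at (-2, -4), ∇F = (-4, -30) → (-2, -4) − 0.02·(-4, -30) = (-1.92, -3.4)
Step 2: at (-1.92, -3.4), ∇F = (-4.28, -25.28) → (-1.92, -3.4) − 0.02·(-4.28, -25.28) = (-1.8344, -2.8944)
Step 3: at (-1.8344, -2.8944), ∇F = (-4.4432, -21.3208) → (-1.8344, -2.8944) − 0.02·(-4.4432, -21.3208) = (-1.745536, -2.467984)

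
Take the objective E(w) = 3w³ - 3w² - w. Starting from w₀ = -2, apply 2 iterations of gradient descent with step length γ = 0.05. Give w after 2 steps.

-14.120125

E′(w) = 9w² - 6w - 1
Step 1: E′(-2) = 47; w₁ = -2 − 0.05·47 = -4.35
Step 2: E′(-4.35) = 195.4025; w₂ = -4.35 − 0.05·195.4025 = -14.120125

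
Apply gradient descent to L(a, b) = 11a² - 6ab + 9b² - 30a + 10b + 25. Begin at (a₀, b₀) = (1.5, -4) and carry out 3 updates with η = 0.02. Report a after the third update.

∇L = (22a - 6b - 30, -6a + 18b + 10)
Step 1: at (1.5, -4), ∇L = (27, -71) → (1.5, -4) − 0.02·(27, -71) = (0.96, -2.58)
Step 2: at (0.96, -2.58), ∇L = (6.6, -42.2) → (0.96, -2.58) − 0.02·(6.6, -42.2) = (0.828, -1.736)
Step 3: at (0.828, -1.736), ∇L = (-1.368, -26.216) → (0.828, -1.736) − 0.02·(-1.368, -26.216) = (0.85536, -1.21168)
a = 0.85536

0.85536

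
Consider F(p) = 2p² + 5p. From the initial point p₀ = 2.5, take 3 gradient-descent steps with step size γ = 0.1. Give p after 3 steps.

-0.44

F′(p) = 4p + 5
p₁ = 2.5 − 0.1·15 = 1
p₂ = 1 − 0.1·9 = 0.1
p₃ = 0.1 − 0.1·5.4 = -0.44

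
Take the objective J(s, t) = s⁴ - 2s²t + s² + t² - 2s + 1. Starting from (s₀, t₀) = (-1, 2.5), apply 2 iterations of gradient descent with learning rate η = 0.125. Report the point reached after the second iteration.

(-1.0390625, 1.984375)

∇J = (4s³ - 4st + 2s - 2, -2s² + 2t)
Step 1: at (-1, 2.5), ∇J = (2, 3) → (-1, 2.5) − 0.125·(2, 3) = (-1.25, 2.125)
Step 2: at (-1.25, 2.125), ∇J = (-1.6875, 1.125) → (-1.25, 2.125) − 0.125·(-1.6875, 1.125) = (-1.0390625, 1.984375)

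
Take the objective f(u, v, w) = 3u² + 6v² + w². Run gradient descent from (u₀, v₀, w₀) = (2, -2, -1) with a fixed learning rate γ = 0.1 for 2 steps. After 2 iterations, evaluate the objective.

∇f = (6u, 12v, 2w)
(u₁, v₁, w₁) = (2, -2, -1) − 0.1·(12, -24, -2) = (0.8, 0.4, -0.8)
(u₂, v₂, w₂) = (0.8, 0.4, -0.8) − 0.1·(4.8, 4.8, -1.6) = (0.32, -0.08, -0.64)
f(0.32, -0.08, -0.64) = 0.7552

0.7552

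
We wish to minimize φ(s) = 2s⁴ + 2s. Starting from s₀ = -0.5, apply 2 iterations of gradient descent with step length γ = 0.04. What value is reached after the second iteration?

-0.56961152

φ′(s) = 8s³ + 2
Step 1: φ′(-0.5) = 1; s₁ = -0.5 − 0.04·1 = -0.54
Step 2: φ′(-0.54) = 0.740288; s₂ = -0.54 − 0.04·0.740288 = -0.56961152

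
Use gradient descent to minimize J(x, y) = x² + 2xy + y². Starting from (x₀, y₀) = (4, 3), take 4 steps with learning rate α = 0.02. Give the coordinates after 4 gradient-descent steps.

(3.00737536, 2.00737536)

∇J = (2x + 2y, 2x + 2y)
Step 1: at (4, 3), ∇J = (14, 14) → (4, 3) − 0.02·(14, 14) = (3.72, 2.72)
Step 2: at (3.72, 2.72), ∇J = (12.88, 12.88) → (3.72, 2.72) − 0.02·(12.88, 12.88) = (3.4624, 2.4624)
Step 3: at (3.4624, 2.4624), ∇J = (11.8496, 11.8496) → (3.4624, 2.4624) − 0.02·(11.8496, 11.8496) = (3.225408, 2.225408)
Step 4: at (3.225408, 2.225408), ∇J = (10.901632, 10.901632) → (3.225408, 2.225408) − 0.02·(10.901632, 10.901632) = (3.00737536, 2.00737536)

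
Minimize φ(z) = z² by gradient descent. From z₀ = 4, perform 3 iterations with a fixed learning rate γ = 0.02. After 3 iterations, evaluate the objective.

φ′(z) = 2z
z₁ = 4 − 0.02·8 = 3.84
z₂ = 3.84 − 0.02·7.68 = 3.6864
z₃ = 3.6864 − 0.02·7.3728 = 3.538944
φ(3.538944) = 12.524124635136

12.524124635136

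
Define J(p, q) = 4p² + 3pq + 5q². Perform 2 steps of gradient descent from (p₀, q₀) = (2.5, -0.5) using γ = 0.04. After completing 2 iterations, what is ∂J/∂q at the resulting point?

∇J = (8p + 3q, 3p + 10q)
Step 1: at (2.5, -0.5), ∇J = (18.5, 2.5) → (2.5, -0.5) − 0.04·(18.5, 2.5) = (1.76, -0.6)
Step 2: at (1.76, -0.6), ∇J = (12.28, -0.72) → (1.76, -0.6) − 0.04·(12.28, -0.72) = (1.2688, -0.5712)
∂J/∂q at (1.2688, -0.5712) = -1.9056

-1.9056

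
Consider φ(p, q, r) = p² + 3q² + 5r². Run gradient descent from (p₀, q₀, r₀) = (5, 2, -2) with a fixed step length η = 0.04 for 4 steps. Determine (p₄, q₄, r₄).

∇φ = (2p, 6q, 10r)
(p₁, q₁, r₁) = (5, 2, -2) − 0.04·(10, 12, -20) = (4.6, 1.52, -1.2)
(p₂, q₂, r₂) = (4.6, 1.52, -1.2) − 0.04·(9.2, 9.12, -12) = (4.232, 1.1552, -0.72)
(p₃, q₃, r₃) = (4.232, 1.1552, -0.72) − 0.04·(8.464, 6.9312, -7.2) = (3.89344, 0.877952, -0.432)
(p₄, q₄, r₄) = (3.89344, 0.877952, -0.432) − 0.04·(7.78688, 5.267712, -4.32) = (3.5819648, 0.66724352, -0.2592)

(3.5819648, 0.66724352, -0.2592)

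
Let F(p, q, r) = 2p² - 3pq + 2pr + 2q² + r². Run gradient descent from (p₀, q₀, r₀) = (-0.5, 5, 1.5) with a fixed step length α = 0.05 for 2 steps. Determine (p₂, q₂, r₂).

∇F = (4p - 3q + 2r, -3p + 4q, 2p + 2r)
(p₁, q₁, r₁) = (-0.5, 5, 1.5) − 0.05·(-14, 21.5, 2) = (0.2, 3.925, 1.4)
(p₂, q₂, r₂) = (0.2, 3.925, 1.4) − 0.05·(-8.175, 15.1, 3.2) = (0.60875, 3.17, 1.24)

(0.60875, 3.17, 1.24)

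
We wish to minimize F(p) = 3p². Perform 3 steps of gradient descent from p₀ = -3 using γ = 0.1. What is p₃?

F′(p) = 6p
p₁ = -3 − 0.1·(-18) = -1.2
p₂ = -1.2 − 0.1·(-7.2) = -0.48
p₃ = -0.48 − 0.1·(-2.88) = -0.192

-0.192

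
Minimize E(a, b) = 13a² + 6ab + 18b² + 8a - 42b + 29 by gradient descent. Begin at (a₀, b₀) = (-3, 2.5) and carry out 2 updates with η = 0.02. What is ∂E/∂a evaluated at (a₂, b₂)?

-16.2

∇E = (26a + 6b + 8, 6a + 36b - 42)
(a₁, b₁) = (-3, 2.5) − 0.02·(-55, 30) = (-1.9, 1.9)
(a₂, b₂) = (-1.9, 1.9) − 0.02·(-30, 15) = (-1.3, 1.6)
∂E/∂a at (-1.3, 1.6) = -16.2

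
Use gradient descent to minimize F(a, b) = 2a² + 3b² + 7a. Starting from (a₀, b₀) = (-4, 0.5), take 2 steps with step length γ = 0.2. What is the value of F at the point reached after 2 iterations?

∇F = (4a + 7, 6b)
Step 1: at (-4, 0.5), ∇F = (-9, 3) → (-4, 0.5) − 0.2·(-9, 3) = (-2.2, -0.1)
Step 2: at (-2.2, -0.1), ∇F = (-1.8, -0.6) → (-2.2, -0.1) − 0.2·(-1.8, -0.6) = (-1.84, 0.02)
F(-1.84, 0.02) = -6.1076

-6.1076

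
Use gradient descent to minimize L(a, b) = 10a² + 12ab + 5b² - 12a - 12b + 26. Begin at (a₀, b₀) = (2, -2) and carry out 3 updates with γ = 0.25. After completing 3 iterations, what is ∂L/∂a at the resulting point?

200

∇L = (20a + 12b - 12, 12a + 10b - 12)
(a₁, b₁) = (2, -2) − 0.25·(4, -8) = (1, 0)
(a₂, b₂) = (1, 0) − 0.25·(8, 0) = (-1, 0)
(a₃, b₃) = (-1, 0) − 0.25·(-32, -24) = (7, 6)
∂L/∂a at (7, 6) = 200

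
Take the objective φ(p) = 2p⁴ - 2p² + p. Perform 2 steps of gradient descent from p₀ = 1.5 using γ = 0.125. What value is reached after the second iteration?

-0.046875

φ′(p) = 8p³ - 4p + 1
p₁ = 1.5 − 0.125·22 = -1.25
p₂ = -1.25 − 0.125·(-9.625) = -0.046875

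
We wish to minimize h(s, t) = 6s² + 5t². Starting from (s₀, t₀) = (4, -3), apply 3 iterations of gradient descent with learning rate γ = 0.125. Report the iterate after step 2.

(1, -0.1875)

∇h = (12s, 10t)
(s₁, t₁) = (4, -3) − 0.125·(48, -30) = (-2, 0.75)
(s₂, t₂) = (-2, 0.75) − 0.125·(-24, 7.5) = (1, -0.1875)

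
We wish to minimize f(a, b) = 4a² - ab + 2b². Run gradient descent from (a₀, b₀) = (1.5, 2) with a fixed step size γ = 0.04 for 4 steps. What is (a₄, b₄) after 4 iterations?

∇f = (8a - b, -a + 4b)
(a₁, b₁) = (1.5, 2) − 0.04·(10, 6.5) = (1.1, 1.74)
(a₂, b₂) = (1.1, 1.74) − 0.04·(7.06, 5.86) = (0.8176, 1.5056)
(a₃, b₃) = (0.8176, 1.5056) − 0.04·(5.0352, 5.2048) = (0.616192, 1.297408)
(a₄, b₄) = (0.616192, 1.297408) − 0.04·(3.632128, 4.57344) = (0.47090688, 1.1144704)

(0.47090688, 1.1144704)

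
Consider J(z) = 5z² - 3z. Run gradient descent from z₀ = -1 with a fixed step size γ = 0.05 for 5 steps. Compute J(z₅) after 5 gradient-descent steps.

-0.441748046875

J′(z) = 10z - 3
Step 1: J′(-1) = -13; z₁ = -1 − 0.05·(-13) = -0.35
Step 2: J′(-0.35) = -6.5; z₂ = -0.35 − 0.05·(-6.5) = -0.025
Step 3: J′(-0.025) = -3.25; z₃ = -0.025 − 0.05·(-3.25) = 0.1375
Step 4: J′(0.1375) = -1.625; z₄ = 0.1375 − 0.05·(-1.625) = 0.21875
Step 5: J′(0.21875) = -0.8125; z₅ = 0.21875 − 0.05·(-0.8125) = 0.259375
J(0.259375) = -0.441748046875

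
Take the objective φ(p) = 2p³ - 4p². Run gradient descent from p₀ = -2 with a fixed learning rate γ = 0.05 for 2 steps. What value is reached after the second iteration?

-10.4

φ′(p) = 6p² - 8p
p₁ = -2 − 0.05·40 = -4
p₂ = -4 − 0.05·128 = -10.4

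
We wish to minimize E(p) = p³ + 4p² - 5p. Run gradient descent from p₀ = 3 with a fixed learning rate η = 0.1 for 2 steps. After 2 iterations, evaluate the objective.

E′(p) = 3p² + 8p - 5
Step 1: E′(3) = 46; p₁ = 3 − 0.1·46 = -1.6
Step 2: E′(-1.6) = -10.12; p₂ = -1.6 − 0.1·(-10.12) = -0.588
E(-0.588) = 4.119678528

4.119678528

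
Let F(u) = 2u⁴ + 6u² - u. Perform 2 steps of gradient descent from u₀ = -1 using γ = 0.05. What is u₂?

F′(u) = 8u³ + 12u - 1
Step 1: F′(-1) = -21; u₁ = -1 − 0.05·(-21) = 0.05
Step 2: F′(0.05) = -0.399; u₂ = 0.05 − 0.05·(-0.399) = 0.06995

0.06995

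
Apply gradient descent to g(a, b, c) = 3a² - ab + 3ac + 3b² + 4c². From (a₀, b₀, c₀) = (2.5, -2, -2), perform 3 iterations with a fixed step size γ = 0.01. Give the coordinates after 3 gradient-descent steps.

(2.186177, -1.593757, -1.755385)

∇g = (6a - b + 3c, -a + 6b, 3a + 8c)
(a₁, b₁, c₁) = (2.5, -2, -2) − 0.01·(11, -14.5, -8.5) = (2.39, -1.855, -1.915)
(a₂, b₂, c₂) = (2.39, -1.855, -1.915) − 0.01·(10.45, -13.52, -8.15) = (2.2855, -1.7198, -1.8335)
(a₃, b₃, c₃) = (2.2855, -1.7198, -1.8335) − 0.01·(9.9323, -12.6043, -7.8115) = (2.186177, -1.593757, -1.755385)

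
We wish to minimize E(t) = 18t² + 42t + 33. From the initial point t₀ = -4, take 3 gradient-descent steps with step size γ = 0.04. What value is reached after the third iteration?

-0.925312

E′(t) = 36t + 42
t₁ = -4 − 0.04·(-102) = 0.08
t₂ = 0.08 − 0.04·44.88 = -1.7152
t₃ = -1.7152 − 0.04·(-19.7472) = -0.925312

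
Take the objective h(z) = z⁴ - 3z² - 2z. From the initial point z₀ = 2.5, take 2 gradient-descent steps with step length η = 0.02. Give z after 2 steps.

1.49922568

h′(z) = 4z³ - 6z - 2
Step 1: h′(2.5) = 45.5; z₁ = 2.5 − 0.02·45.5 = 1.59
Step 2: h′(1.59) = 4.538716; z₂ = 1.59 − 0.02·4.538716 = 1.49922568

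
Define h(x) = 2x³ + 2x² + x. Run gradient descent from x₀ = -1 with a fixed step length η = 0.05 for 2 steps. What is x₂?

-1.36675

h′(x) = 6x² + 4x + 1
x₁ = -1 − 0.05·3 = -1.15
x₂ = -1.15 − 0.05·4.335 = -1.36675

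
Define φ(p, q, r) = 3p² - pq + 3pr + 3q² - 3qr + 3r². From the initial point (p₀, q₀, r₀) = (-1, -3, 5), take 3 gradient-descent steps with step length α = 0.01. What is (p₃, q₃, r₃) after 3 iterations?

∇φ = (6p - q + 3r, -p + 6q - 3r, 3p - 3q + 6r)
(p₁, q₁, r₁) = (-1, -3, 5) − 0.01·(12, -32, 36) = (-1.12, -2.68, 4.64)
(p₂, q₂, r₂) = (-1.12, -2.68, 4.64) − 0.01·(9.88, -28.88, 32.52) = (-1.2188, -2.3912, 4.3148)
(p₃, q₃, r₃) = (-1.2188, -2.3912, 4.3148) − 0.01·(8.0228, -26.0728, 29.406) = (-1.299028, -2.130472, 4.02074)

(-1.299028, -2.130472, 4.02074)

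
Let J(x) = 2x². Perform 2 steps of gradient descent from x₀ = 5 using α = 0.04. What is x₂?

J′(x) = 4x
Step 1: J′(5) = 20; x₁ = 5 − 0.04·20 = 4.2
Step 2: J′(4.2) = 16.8; x₂ = 4.2 − 0.04·16.8 = 3.528

3.528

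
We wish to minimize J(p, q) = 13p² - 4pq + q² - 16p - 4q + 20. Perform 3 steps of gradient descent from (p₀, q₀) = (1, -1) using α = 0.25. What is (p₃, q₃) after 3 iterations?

∇J = (26p - 4q - 16, -4p + 2q - 4)
(p₁, q₁) = (1, -1) − 0.25·(14, -10) = (-2.5, 1.5)
(p₂, q₂) = (-2.5, 1.5) − 0.25·(-87, 9) = (19.25, -0.75)
(p₃, q₃) = (19.25, -0.75) − 0.25·(487.5, -82.5) = (-102.625, 19.875)

(-102.625, 19.875)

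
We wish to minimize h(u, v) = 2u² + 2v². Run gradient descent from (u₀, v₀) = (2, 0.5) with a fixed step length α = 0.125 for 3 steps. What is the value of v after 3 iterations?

∇h = (4u, 4v)
(u₁, v₁) = (2, 0.5) − 0.125·(8, 2) = (1, 0.25)
(u₂, v₂) = (1, 0.25) − 0.125·(4, 1) = (0.5, 0.125)
(u₃, v₃) = (0.5, 0.125) − 0.125·(2, 0.5) = (0.25, 0.0625)
v = 0.0625

0.0625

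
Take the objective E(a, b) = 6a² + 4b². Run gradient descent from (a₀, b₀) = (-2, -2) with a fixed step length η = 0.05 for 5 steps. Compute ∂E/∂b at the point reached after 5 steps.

-1.24416

∇E = (12a, 8b)
(a₁, b₁) = (-2, -2) − 0.05·(-24, -16) = (-0.8, -1.2)
(a₂, b₂) = (-0.8, -1.2) − 0.05·(-9.6, -9.6) = (-0.32, -0.72)
(a₃, b₃) = (-0.32, -0.72) − 0.05·(-3.84, -5.76) = (-0.128, -0.432)
(a₄, b₄) = (-0.128, -0.432) − 0.05·(-1.536, -3.456) = (-0.0512, -0.2592)
(a₅, b₅) = (-0.0512, -0.2592) − 0.05·(-0.6144, -2.0736) = (-0.02048, -0.15552)
∂E/∂b at (-0.02048, -0.15552) = -1.24416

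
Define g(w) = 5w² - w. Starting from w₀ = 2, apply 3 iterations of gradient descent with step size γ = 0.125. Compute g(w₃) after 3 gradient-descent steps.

g′(w) = 10w - 1
Step 1: g′(2) = 19; w₁ = 2 − 0.125·19 = -0.375
Step 2: g′(-0.375) = -4.75; w₂ = -0.375 − 0.125·(-4.75) = 0.21875
Step 3: g′(0.21875) = 1.1875; w₃ = 0.21875 − 0.125·1.1875 = 0.0703125
g(0.0703125) = -0.04559326171875

-0.04559326171875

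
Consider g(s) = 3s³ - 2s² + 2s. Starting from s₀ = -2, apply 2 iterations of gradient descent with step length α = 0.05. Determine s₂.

g′(s) = 9s² - 4s + 2
s₁ = -2 − 0.05·46 = -4.3
s₂ = -4.3 − 0.05·185.61 = -13.5805

-13.5805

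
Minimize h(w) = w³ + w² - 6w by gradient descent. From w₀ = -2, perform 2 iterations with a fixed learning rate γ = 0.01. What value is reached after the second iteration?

-2.042012

h′(w) = 3w² + 2w - 6
w₁ = -2 − 0.01·2 = -2.02
w₂ = -2.02 − 0.01·2.2012 = -2.042012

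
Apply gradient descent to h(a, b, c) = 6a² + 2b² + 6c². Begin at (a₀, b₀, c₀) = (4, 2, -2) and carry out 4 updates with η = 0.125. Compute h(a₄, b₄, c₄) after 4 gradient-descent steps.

∇h = (12a, 4b, 12c)
(a₁, b₁, c₁) = (4, 2, -2) − 0.125·(48, 8, -24) = (-2, 1, 1)
(a₂, b₂, c₂) = (-2, 1, 1) − 0.125·(-24, 4, 12) = (1, 0.5, -0.5)
(a₃, b₃, c₃) = (1, 0.5, -0.5) − 0.125·(12, 2, -6) = (-0.5, 0.25, 0.25)
(a₄, b₄, c₄) = (-0.5, 0.25, 0.25) − 0.125·(-6, 1, 3) = (0.25, 0.125, -0.125)
h(0.25, 0.125, -0.125) = 0.5

0.5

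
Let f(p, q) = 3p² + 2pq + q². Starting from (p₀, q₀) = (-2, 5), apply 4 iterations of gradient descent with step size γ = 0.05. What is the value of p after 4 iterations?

∇f = (6p + 2q, 2p + 2q)
Step 1: at (-2, 5), ∇f = (-2, 6) → (-2, 5) − 0.05·(-2, 6) = (-1.9, 4.7)
Step 2: at (-1.9, 4.7), ∇f = (-2, 5.6) → (-1.9, 4.7) − 0.05·(-2, 5.6) = (-1.8, 4.42)
Step 3: at (-1.8, 4.42), ∇f = (-1.96, 5.24) → (-1.8, 4.42) − 0.05·(-1.96, 5.24) = (-1.702, 4.158)
Step 4: at (-1.702, 4.158), ∇f = (-1.896, 4.912) → (-1.702, 4.158) − 0.05·(-1.896, 4.912) = (-1.6072, 3.9124)
p = -1.6072

-1.6072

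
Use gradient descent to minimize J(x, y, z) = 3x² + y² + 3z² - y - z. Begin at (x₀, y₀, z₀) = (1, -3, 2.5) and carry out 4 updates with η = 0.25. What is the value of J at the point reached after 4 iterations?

-0.2099609375

∇J = (6x, 2y - 1, 6z - 1)
(x₁, y₁, z₁) = (1, -3, 2.5) − 0.25·(6, -7, 14) = (-0.5, -1.25, -1)
(x₂, y₂, z₂) = (-0.5, -1.25, -1) − 0.25·(-3, -3.5, -7) = (0.25, -0.375, 0.75)
(x₃, y₃, z₃) = (0.25, -0.375, 0.75) − 0.25·(1.5, -1.75, 3.5) = (-0.125, 0.0625, -0.125)
(x₄, y₄, z₄) = (-0.125, 0.0625, -0.125) − 0.25·(-0.75, -0.875, -1.75) = (0.0625, 0.28125, 0.3125)
J(0.0625, 0.28125, 0.3125) = -0.2099609375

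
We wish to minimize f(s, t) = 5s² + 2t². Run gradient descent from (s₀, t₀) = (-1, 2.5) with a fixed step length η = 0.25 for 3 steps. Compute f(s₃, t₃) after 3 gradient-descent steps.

56.953125

∇f = (10s, 4t)
(s₁, t₁) = (-1, 2.5) − 0.25·(-10, 10) = (1.5, 0)
(s₂, t₂) = (1.5, 0) − 0.25·(15, 0) = (-2.25, 0)
(s₃, t₃) = (-2.25, 0) − 0.25·(-22.5, 0) = (3.375, 0)
f(3.375, 0) = 56.953125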